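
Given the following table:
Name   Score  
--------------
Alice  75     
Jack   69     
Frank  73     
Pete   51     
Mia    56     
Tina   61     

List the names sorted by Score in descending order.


Sorting by Score (descending):
  Alice: 75
  Frank: 73
  Jack: 69
  Tina: 61
  Mia: 56
  Pete: 51


ANSWER: Alice, Frank, Jack, Tina, Mia, Pete


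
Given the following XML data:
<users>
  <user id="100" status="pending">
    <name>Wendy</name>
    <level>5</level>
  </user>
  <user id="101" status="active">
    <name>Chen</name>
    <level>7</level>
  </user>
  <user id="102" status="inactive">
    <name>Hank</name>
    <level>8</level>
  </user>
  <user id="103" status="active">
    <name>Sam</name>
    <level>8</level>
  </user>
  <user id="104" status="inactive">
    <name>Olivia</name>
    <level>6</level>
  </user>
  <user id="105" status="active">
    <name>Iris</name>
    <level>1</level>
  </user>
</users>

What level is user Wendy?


Finding user: Wendy
<level>5</level>

ANSWER: 5


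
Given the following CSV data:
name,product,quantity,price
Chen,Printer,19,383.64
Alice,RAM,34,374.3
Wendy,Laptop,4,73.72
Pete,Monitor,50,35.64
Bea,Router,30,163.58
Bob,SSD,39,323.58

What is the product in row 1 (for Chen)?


Row 1: Chen
Column 'product' = Printer

ANSWER: Printer


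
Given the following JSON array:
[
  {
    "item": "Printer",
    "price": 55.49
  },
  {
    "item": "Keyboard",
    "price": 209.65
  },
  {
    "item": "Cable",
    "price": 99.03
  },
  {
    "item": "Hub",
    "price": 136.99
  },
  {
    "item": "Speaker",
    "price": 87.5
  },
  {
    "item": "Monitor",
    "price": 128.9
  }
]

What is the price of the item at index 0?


Array index 0 -> Printer
price = 55.49

ANSWER: 55.49


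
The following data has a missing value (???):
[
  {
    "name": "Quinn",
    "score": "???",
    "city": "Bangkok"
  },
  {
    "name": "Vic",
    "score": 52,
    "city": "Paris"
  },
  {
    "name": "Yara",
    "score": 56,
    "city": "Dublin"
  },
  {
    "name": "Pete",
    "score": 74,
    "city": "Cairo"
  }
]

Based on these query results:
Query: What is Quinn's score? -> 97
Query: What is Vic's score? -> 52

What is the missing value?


The missing value is Quinn's score
From query: Quinn's score = 97

ANSWER: 97


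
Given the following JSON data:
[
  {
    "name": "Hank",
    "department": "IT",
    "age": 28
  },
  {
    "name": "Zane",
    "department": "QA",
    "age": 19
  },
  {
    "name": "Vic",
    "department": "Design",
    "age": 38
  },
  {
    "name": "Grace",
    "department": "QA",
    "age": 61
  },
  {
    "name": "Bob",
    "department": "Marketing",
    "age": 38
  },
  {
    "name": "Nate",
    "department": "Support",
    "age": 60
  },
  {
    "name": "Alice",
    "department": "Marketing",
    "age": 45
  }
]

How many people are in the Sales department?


Scanning records for department = Sales
  No matches found
Count: 0

ANSWER: 0


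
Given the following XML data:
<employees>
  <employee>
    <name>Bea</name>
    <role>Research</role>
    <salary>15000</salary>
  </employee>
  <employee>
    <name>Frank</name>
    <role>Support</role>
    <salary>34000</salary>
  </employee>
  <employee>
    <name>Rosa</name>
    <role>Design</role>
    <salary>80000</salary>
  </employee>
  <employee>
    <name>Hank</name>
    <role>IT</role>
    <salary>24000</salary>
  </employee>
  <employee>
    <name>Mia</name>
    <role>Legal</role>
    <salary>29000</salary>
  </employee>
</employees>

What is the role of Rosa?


Searching for <employee> with <name>Rosa</name>
Found at position 3
<role>Design</role>

ANSWER: Design


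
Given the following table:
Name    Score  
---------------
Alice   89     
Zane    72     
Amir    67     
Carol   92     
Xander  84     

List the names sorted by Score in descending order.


Sorting by Score (descending):
  Carol: 92
  Alice: 89
  Xander: 84
  Zane: 72
  Amir: 67


ANSWER: Carol, Alice, Xander, Zane, Amir


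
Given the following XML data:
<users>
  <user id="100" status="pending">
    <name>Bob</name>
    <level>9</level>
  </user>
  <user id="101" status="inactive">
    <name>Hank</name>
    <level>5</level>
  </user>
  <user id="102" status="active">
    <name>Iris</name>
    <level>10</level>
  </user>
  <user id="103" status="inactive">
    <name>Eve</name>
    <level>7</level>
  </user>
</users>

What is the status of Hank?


Finding user with name = Hank
user id="101" status="inactive"

ANSWER: inactive


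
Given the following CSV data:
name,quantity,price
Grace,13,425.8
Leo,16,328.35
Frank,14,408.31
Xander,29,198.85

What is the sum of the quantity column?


Values in 'quantity' column:
  Row 1: 13
  Row 2: 16
  Row 3: 14
  Row 4: 29
Sum = 13 + 16 + 14 + 29 = 72

ANSWER: 72


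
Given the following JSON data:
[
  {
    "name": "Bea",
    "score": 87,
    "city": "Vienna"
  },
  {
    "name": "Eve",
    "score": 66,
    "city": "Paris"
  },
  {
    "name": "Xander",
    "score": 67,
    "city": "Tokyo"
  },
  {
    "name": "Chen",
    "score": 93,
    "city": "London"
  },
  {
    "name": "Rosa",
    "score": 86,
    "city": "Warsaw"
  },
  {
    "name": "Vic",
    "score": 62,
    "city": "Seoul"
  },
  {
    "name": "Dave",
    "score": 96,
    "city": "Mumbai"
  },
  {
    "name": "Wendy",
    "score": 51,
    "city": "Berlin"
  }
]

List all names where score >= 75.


Filtering records where score >= 75:
  Bea (score=87) -> YES
  Eve (score=66) -> no
  Xander (score=67) -> no
  Chen (score=93) -> YES
  Rosa (score=86) -> YES
  Vic (score=62) -> no
  Dave (score=96) -> YES
  Wendy (score=51) -> no


ANSWER: Bea, Chen, Rosa, Dave


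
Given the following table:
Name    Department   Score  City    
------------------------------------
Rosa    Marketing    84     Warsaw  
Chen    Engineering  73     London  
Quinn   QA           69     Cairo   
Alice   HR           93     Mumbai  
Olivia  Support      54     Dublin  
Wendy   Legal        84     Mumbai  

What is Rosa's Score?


Row 1: Rosa
Score = 84

ANSWER: 84


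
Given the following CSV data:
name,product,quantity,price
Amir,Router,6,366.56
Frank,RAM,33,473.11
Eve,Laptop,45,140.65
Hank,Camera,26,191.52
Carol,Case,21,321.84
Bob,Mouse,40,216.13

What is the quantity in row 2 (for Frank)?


Row 2: Frank
Column 'quantity' = 33

ANSWER: 33


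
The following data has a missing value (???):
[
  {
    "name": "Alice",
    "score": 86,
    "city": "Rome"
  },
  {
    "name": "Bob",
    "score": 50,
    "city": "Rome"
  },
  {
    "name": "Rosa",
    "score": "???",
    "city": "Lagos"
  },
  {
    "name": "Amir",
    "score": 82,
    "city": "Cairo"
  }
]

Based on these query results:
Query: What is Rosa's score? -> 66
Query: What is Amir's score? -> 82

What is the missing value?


The missing value is Rosa's score
From query: Rosa's score = 66

ANSWER: 66


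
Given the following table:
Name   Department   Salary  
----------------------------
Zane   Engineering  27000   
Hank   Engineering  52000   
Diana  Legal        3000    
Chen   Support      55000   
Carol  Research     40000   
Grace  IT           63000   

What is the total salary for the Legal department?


Legal department members:
  Diana: 3000
Total = 3000 = 3000

ANSWER: 3000


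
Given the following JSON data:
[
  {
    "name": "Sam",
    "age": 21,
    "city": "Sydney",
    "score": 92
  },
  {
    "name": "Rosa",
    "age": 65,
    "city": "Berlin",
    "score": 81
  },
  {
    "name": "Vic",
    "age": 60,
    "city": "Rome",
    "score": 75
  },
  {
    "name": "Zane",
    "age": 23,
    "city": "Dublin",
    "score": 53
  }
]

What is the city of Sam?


Looking up record where name = Sam
Record index: 0
Field 'city' = Sydney

ANSWER: Sydney


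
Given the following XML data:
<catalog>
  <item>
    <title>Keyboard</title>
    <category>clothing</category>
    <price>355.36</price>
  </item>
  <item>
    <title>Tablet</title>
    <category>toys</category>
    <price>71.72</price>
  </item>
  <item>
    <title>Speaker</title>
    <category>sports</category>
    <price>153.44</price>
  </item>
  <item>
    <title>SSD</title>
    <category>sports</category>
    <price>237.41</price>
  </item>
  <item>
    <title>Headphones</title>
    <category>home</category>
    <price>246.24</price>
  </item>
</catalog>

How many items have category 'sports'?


Scanning <item> elements for <category>sports</category>:
  Item 3: Speaker -> MATCH
  Item 4: SSD -> MATCH
Count: 2

ANSWER: 2


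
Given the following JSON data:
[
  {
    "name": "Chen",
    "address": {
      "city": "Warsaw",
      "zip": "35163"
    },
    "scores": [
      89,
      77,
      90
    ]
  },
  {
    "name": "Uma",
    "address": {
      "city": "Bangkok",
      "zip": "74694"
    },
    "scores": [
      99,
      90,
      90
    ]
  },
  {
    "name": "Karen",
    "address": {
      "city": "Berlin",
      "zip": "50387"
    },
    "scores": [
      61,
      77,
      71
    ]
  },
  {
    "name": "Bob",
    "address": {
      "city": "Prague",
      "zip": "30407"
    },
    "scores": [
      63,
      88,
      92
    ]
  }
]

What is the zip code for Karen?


Path: records[2].address.zip
Value: 50387

ANSWER: 50387


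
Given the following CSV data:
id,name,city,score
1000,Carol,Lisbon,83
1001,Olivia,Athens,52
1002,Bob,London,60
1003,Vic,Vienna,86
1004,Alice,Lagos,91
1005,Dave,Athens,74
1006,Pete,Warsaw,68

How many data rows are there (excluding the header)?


Counting rows (excluding header):
Header: id,name,city,score
Data rows: 7

ANSWER: 7


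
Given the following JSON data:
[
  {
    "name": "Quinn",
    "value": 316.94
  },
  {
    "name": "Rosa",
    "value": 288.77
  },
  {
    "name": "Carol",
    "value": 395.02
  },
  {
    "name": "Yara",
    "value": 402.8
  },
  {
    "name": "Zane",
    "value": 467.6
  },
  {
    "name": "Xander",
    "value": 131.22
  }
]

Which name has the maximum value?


Comparing values:
  Quinn: 316.94
  Rosa: 288.77
  Carol: 395.02
  Yara: 402.8
  Zane: 467.6
  Xander: 131.22
Maximum: Zane (467.6)

ANSWER: Zane


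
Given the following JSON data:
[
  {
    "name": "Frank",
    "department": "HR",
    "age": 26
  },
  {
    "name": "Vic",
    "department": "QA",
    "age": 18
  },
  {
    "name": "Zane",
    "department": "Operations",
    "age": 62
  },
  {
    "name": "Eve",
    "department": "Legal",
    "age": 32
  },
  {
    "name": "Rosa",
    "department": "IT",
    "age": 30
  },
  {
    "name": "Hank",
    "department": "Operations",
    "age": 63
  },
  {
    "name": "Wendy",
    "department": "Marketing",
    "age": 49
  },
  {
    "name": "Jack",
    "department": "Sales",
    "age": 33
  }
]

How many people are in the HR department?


Scanning records for department = HR
  Record 0: Frank
Count: 1

ANSWER: 1


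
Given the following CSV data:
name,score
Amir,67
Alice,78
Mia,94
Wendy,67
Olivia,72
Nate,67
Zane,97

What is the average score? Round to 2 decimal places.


Scores: 67, 78, 94, 67, 72, 67, 97
Sum = 542
Count = 7
Average = 542 / 7 = 77.43

ANSWER: 77.43


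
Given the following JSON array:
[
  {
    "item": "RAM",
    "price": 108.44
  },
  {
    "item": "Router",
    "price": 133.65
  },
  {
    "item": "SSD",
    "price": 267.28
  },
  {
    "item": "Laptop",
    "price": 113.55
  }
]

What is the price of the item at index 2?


Array index 2 -> SSD
price = 267.28

ANSWER: 267.28


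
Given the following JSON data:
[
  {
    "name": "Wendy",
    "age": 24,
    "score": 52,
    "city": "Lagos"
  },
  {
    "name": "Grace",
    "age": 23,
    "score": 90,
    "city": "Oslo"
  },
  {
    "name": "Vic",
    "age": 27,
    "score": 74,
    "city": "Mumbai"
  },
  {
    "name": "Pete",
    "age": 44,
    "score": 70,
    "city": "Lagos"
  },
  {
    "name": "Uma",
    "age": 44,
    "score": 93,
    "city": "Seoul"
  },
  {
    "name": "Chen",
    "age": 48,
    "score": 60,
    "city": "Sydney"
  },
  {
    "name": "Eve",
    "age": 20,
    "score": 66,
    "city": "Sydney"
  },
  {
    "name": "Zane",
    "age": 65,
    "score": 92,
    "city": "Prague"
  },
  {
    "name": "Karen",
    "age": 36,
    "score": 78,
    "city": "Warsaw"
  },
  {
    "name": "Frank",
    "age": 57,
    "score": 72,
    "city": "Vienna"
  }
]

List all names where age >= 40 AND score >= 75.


Checking both conditions:
  Wendy (age=24, score=52) -> no
  Grace (age=23, score=90) -> no
  Vic (age=27, score=74) -> no
  Pete (age=44, score=70) -> no
  Uma (age=44, score=93) -> YES
  Chen (age=48, score=60) -> no
  Eve (age=20, score=66) -> no
  Zane (age=65, score=92) -> YES
  Karen (age=36, score=78) -> no
  Frank (age=57, score=72) -> no


ANSWER: Uma, Zane


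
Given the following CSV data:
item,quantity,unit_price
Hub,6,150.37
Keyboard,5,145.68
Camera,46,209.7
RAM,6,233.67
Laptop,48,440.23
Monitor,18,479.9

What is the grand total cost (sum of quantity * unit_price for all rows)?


Computing row totals:
  Hub: 6 * 150.37 = 902.22
  Keyboard: 5 * 145.68 = 728.4
  Camera: 46 * 209.7 = 9646.2
  RAM: 6 * 233.67 = 1402.02
  Laptop: 48 * 440.23 = 21131.04
  Monitor: 18 * 479.9 = 8638.2
Grand total = 902.22 + 728.4 + 9646.2 + 1402.02 + 21131.04 + 8638.2 = 42448.08

ANSWER: 42448.08


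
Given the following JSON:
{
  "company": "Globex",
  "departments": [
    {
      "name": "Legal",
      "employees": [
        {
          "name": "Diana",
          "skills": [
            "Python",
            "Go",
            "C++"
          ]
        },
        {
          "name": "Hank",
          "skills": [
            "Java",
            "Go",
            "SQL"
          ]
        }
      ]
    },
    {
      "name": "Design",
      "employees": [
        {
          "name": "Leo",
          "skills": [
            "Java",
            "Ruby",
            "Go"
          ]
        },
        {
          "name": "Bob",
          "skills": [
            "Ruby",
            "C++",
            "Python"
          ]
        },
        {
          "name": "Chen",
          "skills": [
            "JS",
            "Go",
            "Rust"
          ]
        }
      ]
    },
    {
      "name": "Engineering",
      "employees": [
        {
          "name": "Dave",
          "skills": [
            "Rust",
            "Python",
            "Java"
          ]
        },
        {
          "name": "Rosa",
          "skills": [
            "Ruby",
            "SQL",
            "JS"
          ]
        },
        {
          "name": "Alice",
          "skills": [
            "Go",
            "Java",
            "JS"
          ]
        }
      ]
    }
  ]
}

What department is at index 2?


Path: departments[2].name
Value: Engineering

ANSWER: Engineering


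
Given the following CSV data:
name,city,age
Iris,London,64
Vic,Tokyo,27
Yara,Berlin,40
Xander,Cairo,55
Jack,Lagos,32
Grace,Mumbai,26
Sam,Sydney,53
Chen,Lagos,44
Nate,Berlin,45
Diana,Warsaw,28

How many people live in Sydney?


Scanning city column for 'Sydney':
  Row 7: Sam -> MATCH
Total matches: 1

ANSWER: 1


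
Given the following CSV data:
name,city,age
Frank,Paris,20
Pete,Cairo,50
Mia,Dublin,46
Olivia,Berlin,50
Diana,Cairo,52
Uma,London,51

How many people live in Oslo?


Scanning city column for 'Oslo':
Total matches: 0

ANSWER: 0


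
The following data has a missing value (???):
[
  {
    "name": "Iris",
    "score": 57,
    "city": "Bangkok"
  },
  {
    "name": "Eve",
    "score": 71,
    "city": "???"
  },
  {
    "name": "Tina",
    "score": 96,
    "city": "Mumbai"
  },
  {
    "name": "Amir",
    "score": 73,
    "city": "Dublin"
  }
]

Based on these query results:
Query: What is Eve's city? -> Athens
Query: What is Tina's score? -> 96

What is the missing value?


The missing value is Eve's city
From query: Eve's city = Athens

ANSWER: Athens


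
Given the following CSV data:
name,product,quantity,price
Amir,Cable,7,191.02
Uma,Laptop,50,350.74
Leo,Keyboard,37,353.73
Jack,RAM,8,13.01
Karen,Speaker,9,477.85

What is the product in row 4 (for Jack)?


Row 4: Jack
Column 'product' = RAM

ANSWER: RAM


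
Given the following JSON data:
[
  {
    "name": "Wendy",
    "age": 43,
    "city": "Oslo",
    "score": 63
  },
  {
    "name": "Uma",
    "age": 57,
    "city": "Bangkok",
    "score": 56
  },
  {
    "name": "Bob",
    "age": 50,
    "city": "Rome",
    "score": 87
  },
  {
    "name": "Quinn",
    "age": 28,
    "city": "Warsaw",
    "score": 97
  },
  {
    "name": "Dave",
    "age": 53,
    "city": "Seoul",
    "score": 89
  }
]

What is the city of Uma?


Looking up record where name = Uma
Record index: 1
Field 'city' = Bangkok

ANSWER: Bangkok


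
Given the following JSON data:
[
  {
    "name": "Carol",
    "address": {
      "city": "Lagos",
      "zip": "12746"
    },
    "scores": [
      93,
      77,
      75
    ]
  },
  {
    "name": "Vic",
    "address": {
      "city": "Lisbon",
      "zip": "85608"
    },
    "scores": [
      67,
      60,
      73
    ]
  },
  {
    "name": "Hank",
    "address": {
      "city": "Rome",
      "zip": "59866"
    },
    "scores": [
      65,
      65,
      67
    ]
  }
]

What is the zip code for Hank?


Path: records[2].address.zip
Value: 59866

ANSWER: 59866


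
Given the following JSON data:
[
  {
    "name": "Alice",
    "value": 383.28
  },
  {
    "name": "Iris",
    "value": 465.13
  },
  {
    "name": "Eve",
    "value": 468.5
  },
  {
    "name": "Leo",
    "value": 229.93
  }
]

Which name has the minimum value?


Comparing values:
  Alice: 383.28
  Iris: 465.13
  Eve: 468.5
  Leo: 229.93
Minimum: Leo (229.93)

ANSWER: Leo


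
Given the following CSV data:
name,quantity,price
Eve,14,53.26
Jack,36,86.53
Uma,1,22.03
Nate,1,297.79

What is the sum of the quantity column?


Values in 'quantity' column:
  Row 1: 14
  Row 2: 36
  Row 3: 1
  Row 4: 1
Sum = 14 + 36 + 1 + 1 = 52

ANSWER: 52


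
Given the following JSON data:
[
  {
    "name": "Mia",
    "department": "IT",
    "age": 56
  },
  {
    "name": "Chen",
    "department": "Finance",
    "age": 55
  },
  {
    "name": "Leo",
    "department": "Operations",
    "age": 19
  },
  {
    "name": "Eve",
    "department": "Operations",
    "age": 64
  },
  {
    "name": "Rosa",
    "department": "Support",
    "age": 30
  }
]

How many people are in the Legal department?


Scanning records for department = Legal
  No matches found
Count: 0

ANSWER: 0


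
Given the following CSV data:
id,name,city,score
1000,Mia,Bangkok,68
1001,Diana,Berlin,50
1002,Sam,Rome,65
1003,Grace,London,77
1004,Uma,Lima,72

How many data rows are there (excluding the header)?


Counting rows (excluding header):
Header: id,name,city,score
Data rows: 5

ANSWER: 5


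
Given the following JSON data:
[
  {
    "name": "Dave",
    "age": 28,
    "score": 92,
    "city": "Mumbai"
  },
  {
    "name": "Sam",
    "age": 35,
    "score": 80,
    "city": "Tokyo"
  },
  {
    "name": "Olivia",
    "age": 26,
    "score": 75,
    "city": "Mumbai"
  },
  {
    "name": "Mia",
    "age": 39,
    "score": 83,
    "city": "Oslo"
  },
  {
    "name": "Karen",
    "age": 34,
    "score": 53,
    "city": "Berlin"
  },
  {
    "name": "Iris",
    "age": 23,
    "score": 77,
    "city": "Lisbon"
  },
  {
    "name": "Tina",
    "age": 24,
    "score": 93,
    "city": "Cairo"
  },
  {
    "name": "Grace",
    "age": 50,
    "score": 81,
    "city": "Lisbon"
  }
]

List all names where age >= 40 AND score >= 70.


Checking both conditions:
  Dave (age=28, score=92) -> no
  Sam (age=35, score=80) -> no
  Olivia (age=26, score=75) -> no
  Mia (age=39, score=83) -> no
  Karen (age=34, score=53) -> no
  Iris (age=23, score=77) -> no
  Tina (age=24, score=93) -> no
  Grace (age=50, score=81) -> YES


ANSWER: Grace


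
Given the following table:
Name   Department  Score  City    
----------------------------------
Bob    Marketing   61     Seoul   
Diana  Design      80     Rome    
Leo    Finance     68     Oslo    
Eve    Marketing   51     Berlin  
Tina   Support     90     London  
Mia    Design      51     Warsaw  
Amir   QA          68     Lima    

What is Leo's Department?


Row 3: Leo
Department = Finance

ANSWER: Finance


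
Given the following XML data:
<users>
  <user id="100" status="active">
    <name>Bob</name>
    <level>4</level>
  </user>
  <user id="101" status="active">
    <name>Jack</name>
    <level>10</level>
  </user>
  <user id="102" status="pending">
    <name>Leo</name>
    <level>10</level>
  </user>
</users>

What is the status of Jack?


Finding user with name = Jack
user id="101" status="active"

ANSWER: active


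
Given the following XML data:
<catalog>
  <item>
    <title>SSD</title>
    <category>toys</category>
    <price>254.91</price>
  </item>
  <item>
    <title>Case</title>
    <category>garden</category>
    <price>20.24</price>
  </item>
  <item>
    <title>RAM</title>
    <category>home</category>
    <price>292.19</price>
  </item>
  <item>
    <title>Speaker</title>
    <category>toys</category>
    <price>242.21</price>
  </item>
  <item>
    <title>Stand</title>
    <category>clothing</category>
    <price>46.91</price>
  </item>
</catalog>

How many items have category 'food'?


Scanning <item> elements for <category>food</category>:
Count: 0

ANSWER: 0


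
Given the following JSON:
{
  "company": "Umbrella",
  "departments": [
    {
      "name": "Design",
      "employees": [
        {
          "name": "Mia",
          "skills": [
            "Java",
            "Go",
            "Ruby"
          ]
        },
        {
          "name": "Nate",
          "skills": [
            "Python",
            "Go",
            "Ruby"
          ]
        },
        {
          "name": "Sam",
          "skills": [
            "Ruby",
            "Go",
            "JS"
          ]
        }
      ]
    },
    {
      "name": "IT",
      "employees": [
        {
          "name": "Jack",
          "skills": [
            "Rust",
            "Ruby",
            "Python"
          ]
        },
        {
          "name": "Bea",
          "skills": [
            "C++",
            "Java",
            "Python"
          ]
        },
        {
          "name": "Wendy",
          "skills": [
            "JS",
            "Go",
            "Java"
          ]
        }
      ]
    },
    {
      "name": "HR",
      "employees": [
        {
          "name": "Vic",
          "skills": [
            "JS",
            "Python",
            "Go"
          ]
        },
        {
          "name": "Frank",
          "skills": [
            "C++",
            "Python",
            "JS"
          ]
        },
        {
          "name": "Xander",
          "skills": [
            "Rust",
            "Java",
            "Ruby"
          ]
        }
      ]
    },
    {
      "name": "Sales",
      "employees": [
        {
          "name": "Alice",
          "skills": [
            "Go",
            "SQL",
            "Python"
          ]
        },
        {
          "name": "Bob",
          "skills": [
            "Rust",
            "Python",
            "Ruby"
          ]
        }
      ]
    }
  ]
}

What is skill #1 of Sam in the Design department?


Path: departments[0].employees[2].skills[0]
Value: Ruby

ANSWER: Ruby


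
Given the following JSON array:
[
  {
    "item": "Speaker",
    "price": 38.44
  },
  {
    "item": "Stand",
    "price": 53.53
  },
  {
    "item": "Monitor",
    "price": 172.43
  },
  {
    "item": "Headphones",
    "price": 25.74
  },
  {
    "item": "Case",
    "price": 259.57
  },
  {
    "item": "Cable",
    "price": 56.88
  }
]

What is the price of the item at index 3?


Array index 3 -> Headphones
price = 25.74

ANSWER: 25.74


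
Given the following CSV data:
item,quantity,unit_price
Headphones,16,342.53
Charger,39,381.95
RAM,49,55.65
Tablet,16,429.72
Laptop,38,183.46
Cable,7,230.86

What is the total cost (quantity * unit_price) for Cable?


Row: Cable
quantity = 7
unit_price = 230.86
total = 7 * 230.86 = 1616.02

ANSWER: 1616.02


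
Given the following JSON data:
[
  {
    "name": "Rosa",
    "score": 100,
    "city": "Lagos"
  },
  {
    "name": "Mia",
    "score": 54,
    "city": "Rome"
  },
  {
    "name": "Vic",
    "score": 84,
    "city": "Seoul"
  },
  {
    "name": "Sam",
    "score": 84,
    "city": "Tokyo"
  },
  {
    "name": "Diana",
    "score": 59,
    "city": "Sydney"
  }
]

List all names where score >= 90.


Filtering records where score >= 90:
  Rosa (score=100) -> YES
  Mia (score=54) -> no
  Vic (score=84) -> no
  Sam (score=84) -> no
  Diana (score=59) -> no


ANSWER: Rosa


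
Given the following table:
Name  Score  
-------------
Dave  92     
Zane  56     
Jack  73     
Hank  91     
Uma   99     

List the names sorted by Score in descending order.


Sorting by Score (descending):
  Uma: 99
  Dave: 92
  Hank: 91
  Jack: 73
  Zane: 56


ANSWER: Uma, Dave, Hank, Jack, Zane


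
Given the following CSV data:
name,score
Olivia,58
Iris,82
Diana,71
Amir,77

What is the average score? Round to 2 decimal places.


Scores: 58, 82, 71, 77
Sum = 288
Count = 4
Average = 288 / 4 = 72.00

ANSWER: 72.00


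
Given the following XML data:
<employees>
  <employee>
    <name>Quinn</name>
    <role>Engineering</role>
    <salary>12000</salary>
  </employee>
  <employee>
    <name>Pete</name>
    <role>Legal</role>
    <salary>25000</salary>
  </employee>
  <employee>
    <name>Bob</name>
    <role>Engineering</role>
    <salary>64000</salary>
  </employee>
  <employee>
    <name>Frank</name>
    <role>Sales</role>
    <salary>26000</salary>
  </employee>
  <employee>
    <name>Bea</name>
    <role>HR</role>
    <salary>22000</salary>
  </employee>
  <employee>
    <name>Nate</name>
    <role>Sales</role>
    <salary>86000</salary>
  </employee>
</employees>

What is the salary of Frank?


Searching for <employee> with <name>Frank</name>
Found at position 4
<salary>26000</salary>

ANSWER: 26000


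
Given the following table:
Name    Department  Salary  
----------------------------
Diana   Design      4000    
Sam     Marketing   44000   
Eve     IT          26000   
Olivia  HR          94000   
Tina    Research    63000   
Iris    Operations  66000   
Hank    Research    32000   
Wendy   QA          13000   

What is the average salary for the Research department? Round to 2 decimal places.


Research department members:
  Tina: 63000
  Hank: 32000
Sum = 95000
Count = 2
Average = 95000 / 2 = 47500.00

ANSWER: 47500.00


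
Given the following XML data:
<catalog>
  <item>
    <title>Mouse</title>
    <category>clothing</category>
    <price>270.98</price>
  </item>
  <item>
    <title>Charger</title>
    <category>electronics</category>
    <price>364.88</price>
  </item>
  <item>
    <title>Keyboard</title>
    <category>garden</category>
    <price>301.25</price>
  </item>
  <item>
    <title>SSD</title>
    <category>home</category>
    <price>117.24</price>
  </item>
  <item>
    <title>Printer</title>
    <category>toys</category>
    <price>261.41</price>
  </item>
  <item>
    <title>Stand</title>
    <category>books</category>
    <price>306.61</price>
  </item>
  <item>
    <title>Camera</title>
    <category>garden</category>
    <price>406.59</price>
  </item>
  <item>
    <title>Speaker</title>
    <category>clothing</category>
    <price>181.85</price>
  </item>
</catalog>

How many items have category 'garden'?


Scanning <item> elements for <category>garden</category>:
  Item 3: Keyboard -> MATCH
  Item 7: Camera -> MATCH
Count: 2

ANSWER: 2


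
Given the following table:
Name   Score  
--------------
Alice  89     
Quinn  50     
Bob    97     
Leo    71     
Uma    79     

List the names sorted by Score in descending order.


Sorting by Score (descending):
  Bob: 97
  Alice: 89
  Uma: 79
  Leo: 71
  Quinn: 50


ANSWER: Bob, Alice, Uma, Leo, Quinn


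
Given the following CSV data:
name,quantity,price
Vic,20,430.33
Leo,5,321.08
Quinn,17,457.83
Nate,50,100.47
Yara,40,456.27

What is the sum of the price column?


Values in 'price' column:
  Row 1: 430.33
  Row 2: 321.08
  Row 3: 457.83
  Row 4: 100.47
  Row 5: 456.27
Sum = 430.33 + 321.08 + 457.83 + 100.47 + 456.27 = 1765.98

ANSWER: 1765.98


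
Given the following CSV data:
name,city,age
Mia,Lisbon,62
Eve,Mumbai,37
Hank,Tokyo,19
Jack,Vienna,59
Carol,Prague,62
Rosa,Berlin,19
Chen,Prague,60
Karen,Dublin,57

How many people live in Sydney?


Scanning city column for 'Sydney':
Total matches: 0

ANSWER: 0


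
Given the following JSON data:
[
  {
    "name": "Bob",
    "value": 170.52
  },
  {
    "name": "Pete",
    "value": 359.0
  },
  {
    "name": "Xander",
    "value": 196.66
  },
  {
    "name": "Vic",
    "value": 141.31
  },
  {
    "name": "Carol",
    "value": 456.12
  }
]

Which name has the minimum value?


Comparing values:
  Bob: 170.52
  Pete: 359.0
  Xander: 196.66
  Vic: 141.31
  Carol: 456.12
Minimum: Vic (141.31)

ANSWER: Vic


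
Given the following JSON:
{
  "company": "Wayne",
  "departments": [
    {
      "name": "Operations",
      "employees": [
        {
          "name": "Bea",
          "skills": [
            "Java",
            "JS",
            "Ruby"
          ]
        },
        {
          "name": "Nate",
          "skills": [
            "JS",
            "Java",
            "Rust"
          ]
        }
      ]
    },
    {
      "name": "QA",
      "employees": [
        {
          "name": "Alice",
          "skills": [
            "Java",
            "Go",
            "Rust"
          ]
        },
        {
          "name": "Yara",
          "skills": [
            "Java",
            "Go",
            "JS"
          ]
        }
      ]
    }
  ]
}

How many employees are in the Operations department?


Path: departments[0].employees
Count: 2

ANSWER: 2


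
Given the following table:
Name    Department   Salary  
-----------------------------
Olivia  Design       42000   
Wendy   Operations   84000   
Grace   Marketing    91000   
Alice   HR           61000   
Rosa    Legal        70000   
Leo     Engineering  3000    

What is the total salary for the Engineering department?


Engineering department members:
  Leo: 3000
Total = 3000 = 3000

ANSWER: 3000


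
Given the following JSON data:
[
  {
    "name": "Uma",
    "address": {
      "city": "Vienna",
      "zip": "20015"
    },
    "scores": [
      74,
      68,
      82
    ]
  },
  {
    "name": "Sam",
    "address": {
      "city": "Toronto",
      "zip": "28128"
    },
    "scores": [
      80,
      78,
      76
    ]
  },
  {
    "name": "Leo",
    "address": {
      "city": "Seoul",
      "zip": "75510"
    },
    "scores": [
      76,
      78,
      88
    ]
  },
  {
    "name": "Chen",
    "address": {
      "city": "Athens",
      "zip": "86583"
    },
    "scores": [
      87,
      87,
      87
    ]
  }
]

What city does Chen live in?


Path: records[3].address.city
Value: Athens

ANSWER: Athens


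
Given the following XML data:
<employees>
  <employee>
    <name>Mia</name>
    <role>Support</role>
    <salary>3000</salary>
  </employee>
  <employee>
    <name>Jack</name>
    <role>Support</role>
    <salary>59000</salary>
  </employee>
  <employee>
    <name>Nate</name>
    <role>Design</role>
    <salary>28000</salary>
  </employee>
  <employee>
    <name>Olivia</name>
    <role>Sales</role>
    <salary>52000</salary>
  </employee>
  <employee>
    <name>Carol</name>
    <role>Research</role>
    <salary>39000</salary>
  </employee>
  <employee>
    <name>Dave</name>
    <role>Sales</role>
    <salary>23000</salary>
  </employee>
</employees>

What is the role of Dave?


Searching for <employee> with <name>Dave</name>
Found at position 6
<role>Sales</role>

ANSWER: Sales


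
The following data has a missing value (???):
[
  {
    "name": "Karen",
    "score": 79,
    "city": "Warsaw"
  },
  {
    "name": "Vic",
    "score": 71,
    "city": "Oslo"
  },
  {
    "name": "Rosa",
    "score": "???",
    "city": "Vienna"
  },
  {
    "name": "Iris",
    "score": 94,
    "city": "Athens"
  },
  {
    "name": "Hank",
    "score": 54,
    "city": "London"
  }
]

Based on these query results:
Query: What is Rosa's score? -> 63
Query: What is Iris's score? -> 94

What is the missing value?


The missing value is Rosa's score
From query: Rosa's score = 63

ANSWER: 63


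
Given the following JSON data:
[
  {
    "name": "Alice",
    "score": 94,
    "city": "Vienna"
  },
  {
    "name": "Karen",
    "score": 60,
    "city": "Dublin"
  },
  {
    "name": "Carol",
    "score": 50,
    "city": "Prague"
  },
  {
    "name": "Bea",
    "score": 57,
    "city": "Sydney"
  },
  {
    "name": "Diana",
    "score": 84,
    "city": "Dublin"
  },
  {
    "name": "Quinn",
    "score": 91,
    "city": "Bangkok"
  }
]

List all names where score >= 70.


Filtering records where score >= 70:
  Alice (score=94) -> YES
  Karen (score=60) -> no
  Carol (score=50) -> no
  Bea (score=57) -> no
  Diana (score=84) -> YES
  Quinn (score=91) -> YES


ANSWER: Alice, Diana, Quinn


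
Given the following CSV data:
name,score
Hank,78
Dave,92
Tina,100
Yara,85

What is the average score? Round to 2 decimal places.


Scores: 78, 92, 100, 85
Sum = 355
Count = 4
Average = 355 / 4 = 88.75

ANSWER: 88.75


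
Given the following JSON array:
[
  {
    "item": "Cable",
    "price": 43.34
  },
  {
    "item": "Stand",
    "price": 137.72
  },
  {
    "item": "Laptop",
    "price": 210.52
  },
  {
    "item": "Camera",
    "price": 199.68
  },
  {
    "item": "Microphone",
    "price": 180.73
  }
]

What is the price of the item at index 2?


Array index 2 -> Laptop
price = 210.52

ANSWER: 210.52


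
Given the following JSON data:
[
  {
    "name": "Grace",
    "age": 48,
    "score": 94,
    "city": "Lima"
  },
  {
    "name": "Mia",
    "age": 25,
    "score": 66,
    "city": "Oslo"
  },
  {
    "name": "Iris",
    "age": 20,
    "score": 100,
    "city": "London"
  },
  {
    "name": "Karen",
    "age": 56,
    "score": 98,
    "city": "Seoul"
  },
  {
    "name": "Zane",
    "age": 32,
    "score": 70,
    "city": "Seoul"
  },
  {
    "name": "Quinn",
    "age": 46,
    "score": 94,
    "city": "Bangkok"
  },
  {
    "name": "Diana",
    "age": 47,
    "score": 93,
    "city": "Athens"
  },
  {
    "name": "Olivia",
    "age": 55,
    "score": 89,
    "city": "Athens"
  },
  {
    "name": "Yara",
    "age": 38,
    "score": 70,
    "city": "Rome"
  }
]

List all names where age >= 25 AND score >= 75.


Checking both conditions:
  Grace (age=48, score=94) -> YES
  Mia (age=25, score=66) -> no
  Iris (age=20, score=100) -> no
  Karen (age=56, score=98) -> YES
  Zane (age=32, score=70) -> no
  Quinn (age=46, score=94) -> YES
  Diana (age=47, score=93) -> YES
  Olivia (age=55, score=89) -> YES
  Yara (age=38, score=70) -> no


ANSWER: Grace, Karen, Quinn, Diana, Olivia


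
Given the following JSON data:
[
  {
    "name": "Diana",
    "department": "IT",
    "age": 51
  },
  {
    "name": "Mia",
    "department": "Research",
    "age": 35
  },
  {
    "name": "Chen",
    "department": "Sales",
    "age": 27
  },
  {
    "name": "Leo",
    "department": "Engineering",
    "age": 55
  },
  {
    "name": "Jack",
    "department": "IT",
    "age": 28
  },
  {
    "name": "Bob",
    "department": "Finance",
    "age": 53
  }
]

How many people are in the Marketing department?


Scanning records for department = Marketing
  No matches found
Count: 0

ANSWER: 0


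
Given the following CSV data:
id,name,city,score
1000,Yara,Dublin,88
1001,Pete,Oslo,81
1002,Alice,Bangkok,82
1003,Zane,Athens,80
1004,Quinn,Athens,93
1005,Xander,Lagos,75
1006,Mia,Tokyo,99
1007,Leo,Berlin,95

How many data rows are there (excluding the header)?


Counting rows (excluding header):
Header: id,name,city,score
Data rows: 8

ANSWER: 8


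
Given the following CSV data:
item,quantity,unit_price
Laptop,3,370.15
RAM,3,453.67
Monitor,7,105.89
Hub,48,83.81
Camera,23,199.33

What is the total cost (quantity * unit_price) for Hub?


Row: Hub
quantity = 48
unit_price = 83.81
total = 48 * 83.81 = 4022.88

ANSWER: 4022.88


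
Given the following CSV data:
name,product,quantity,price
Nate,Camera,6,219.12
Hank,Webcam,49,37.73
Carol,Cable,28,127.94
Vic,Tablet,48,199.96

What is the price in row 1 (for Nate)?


Row 1: Nate
Column 'price' = 219.12

ANSWER: 219.12


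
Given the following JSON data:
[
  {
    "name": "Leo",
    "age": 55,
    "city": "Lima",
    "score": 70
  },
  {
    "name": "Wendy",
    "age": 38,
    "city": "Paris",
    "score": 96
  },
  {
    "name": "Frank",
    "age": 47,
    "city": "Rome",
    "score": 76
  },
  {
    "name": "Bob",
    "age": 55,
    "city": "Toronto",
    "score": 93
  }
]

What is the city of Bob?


Looking up record where name = Bob
Record index: 3
Field 'city' = Toronto

ANSWER: Toronto


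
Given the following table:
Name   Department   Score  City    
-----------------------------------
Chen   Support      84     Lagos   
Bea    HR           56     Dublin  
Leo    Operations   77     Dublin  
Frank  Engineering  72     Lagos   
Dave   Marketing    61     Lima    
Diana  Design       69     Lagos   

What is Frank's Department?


Row 4: Frank
Department = Engineering

ANSWER: Engineering


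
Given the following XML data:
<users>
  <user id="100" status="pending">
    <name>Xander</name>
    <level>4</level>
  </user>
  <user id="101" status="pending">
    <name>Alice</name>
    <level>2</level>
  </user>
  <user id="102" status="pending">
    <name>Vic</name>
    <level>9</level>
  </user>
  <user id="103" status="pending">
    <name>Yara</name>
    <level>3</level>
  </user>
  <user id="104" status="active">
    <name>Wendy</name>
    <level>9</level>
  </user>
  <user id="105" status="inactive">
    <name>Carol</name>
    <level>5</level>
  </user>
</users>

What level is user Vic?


Finding user: Vic
<level>9</level>

ANSWER: 9


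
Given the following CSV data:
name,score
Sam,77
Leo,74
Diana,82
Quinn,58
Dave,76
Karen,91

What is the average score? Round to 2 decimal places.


Scores: 77, 74, 82, 58, 76, 91
Sum = 458
Count = 6
Average = 458 / 6 = 76.33

ANSWER: 76.33


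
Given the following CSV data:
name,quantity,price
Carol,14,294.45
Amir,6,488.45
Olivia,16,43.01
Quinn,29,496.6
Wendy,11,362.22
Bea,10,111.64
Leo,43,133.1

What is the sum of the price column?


Values in 'price' column:
  Row 1: 294.45
  Row 2: 488.45
  Row 3: 43.01
  Row 4: 496.6
  Row 5: 362.22
  Row 6: 111.64
  Row 7: 133.1
Sum = 294.45 + 488.45 + 43.01 + 496.6 + 362.22 + 111.64 + 133.1 = 1929.47

ANSWER: 1929.47


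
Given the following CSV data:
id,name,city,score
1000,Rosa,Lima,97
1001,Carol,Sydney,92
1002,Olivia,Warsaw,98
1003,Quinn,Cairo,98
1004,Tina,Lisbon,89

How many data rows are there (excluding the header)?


Counting rows (excluding header):
Header: id,name,city,score
Data rows: 5

ANSWER: 5


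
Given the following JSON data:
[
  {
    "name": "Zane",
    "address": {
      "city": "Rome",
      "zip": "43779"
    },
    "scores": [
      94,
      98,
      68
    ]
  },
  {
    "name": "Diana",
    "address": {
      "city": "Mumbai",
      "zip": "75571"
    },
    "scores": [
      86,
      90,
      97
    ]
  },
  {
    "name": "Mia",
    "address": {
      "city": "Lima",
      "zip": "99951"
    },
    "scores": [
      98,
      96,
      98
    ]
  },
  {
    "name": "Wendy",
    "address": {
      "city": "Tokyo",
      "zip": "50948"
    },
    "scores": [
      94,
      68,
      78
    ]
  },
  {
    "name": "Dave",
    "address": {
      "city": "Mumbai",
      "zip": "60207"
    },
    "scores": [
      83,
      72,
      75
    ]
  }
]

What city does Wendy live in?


Path: records[3].address.city
Value: Tokyo

ANSWER: Tokyo


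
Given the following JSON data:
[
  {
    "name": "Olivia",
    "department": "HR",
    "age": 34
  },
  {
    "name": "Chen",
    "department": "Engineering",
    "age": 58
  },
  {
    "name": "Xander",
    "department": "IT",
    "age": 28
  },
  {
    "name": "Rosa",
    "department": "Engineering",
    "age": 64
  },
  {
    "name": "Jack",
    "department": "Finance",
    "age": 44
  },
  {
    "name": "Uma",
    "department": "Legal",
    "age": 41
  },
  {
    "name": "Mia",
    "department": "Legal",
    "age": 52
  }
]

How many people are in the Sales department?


Scanning records for department = Sales
  No matches found
Count: 0

ANSWER: 0
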